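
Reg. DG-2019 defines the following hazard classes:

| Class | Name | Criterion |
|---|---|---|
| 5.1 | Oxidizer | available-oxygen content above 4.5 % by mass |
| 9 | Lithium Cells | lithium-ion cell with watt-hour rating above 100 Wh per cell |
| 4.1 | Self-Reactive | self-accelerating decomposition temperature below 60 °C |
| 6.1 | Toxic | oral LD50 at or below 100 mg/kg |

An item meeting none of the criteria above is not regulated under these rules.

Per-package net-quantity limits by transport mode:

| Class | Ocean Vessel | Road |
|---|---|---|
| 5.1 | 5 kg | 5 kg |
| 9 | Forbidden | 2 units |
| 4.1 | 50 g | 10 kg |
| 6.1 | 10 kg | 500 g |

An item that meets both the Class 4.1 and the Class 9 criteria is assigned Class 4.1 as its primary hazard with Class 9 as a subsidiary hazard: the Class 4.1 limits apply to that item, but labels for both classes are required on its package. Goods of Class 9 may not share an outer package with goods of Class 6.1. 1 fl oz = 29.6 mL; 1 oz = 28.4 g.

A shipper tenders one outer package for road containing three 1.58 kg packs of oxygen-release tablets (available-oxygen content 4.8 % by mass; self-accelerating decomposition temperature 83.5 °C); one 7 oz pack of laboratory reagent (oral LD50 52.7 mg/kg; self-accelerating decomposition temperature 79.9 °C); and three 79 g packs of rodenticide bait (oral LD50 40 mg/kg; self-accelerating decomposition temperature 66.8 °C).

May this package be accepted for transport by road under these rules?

Yes

The oxygen-release tablets have available-oxygen content 4.8 % by mass, which is > 4.5 % by mass, so they are Class 5.1 (Oxidizer).
The laboratory reagent has oral LD50 52.7 mg/kg, which is ≤ 100 mg/kg, so it is Class 6.1 (Toxic).
With oral LD50 40 mg/kg (≤ 100 mg/kg), the rodenticide bait falls in Class 6.1.
Class 6.1 net quantity: (one 7 oz pack = 198.8 g) + (three 79 g packs = 237 g) = 435.8 g.
435.8 g is within the road limit of 500 g for Class 6.1.
Class 5.1 quantity: three 1.58 kg packs = 4.74 kg.
That is within the Class 5.1 road limit of 5 kg.
The segregation rule (Class 9 with Class 6.1) does not apply to Class 6.1 with Class 5.1.
Every hazard class is within its road limit and no segregation rule is violated.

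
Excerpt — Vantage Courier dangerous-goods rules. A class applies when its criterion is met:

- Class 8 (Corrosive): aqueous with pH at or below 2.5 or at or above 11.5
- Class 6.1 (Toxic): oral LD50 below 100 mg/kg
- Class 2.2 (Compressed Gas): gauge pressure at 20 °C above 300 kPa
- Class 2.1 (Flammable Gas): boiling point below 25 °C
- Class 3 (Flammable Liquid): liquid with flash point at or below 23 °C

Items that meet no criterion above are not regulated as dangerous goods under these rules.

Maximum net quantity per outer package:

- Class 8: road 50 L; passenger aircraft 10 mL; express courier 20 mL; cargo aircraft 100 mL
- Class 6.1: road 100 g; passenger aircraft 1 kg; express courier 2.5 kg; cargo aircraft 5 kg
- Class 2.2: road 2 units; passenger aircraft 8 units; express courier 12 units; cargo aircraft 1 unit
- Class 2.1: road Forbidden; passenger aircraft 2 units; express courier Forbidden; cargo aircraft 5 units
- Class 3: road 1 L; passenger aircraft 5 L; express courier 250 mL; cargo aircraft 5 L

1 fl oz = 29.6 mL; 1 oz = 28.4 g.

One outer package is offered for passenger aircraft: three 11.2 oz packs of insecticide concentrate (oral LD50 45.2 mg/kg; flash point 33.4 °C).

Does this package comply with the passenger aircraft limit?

Yes

Oral LD50 45.2 mg/kg meets the Class 6.1 criterion (Toxic), so the insecticide concentrate is Class 6.1.
Class 6.1 quantity: three 11.2 oz packs = 954.24 g.
954.24 g ≤ 1 kg (passenger aircraft limit, Class 6.1) — within limit.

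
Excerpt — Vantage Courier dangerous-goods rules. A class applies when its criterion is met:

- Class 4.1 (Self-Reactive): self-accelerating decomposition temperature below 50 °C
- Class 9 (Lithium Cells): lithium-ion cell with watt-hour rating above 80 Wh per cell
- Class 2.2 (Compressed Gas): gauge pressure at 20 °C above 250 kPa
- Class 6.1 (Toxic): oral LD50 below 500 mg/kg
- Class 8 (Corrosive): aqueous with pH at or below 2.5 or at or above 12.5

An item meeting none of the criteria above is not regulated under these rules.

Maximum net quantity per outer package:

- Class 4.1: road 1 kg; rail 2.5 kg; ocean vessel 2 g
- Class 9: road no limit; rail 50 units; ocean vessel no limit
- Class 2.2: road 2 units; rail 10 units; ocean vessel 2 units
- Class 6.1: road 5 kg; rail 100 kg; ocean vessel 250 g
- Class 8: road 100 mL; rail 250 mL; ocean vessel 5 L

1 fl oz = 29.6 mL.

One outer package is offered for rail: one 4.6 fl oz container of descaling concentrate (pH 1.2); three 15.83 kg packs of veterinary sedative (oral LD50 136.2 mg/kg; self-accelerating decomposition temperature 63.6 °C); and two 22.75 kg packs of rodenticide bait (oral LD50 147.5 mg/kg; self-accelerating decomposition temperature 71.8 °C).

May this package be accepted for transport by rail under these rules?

Descaling concentrate: pH 1.2 ≤ 2.5 → Class 8 (Corrosive).
Veterinary sedative: oral LD50 136.2 mg/kg < 500 mg/kg → Class 6.1 (Toxic).
With oral LD50 147.5 mg/kg (< 500 mg/kg), the rodenticide bait falls in Class 6.1.
Total Class 6.1: (three 15.83 kg packs = 47.49 kg) + (two 22.75 kg packs = 45.5 kg) = 92.99 kg.
92.99 kg ≤ 100 kg (rail limit, Class 6.1) — within limit.
Class 8 quantity: one 4.6 fl oz container = 136.16 mL.
136.16 mL is within the rail limit of 250 mL for Class 8.
Every hazard class is within its rail limit and no segregation rule is violated.

Yes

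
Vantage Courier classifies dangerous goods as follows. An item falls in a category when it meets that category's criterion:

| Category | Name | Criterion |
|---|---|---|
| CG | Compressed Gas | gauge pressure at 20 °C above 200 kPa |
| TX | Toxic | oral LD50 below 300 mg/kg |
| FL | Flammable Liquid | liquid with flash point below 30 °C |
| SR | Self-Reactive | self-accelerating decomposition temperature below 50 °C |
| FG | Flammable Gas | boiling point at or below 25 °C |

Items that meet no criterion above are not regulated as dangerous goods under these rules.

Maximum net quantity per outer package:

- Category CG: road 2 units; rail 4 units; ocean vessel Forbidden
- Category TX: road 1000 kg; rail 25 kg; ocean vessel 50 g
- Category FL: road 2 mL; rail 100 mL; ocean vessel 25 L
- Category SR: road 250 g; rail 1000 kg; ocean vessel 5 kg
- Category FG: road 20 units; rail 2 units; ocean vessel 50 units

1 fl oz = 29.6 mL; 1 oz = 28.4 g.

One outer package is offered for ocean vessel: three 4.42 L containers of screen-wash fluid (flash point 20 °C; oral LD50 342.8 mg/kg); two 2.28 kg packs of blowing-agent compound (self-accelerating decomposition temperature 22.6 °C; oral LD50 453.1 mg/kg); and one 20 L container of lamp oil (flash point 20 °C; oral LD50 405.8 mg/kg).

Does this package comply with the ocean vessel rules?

The screen-wash fluid has flash point 20 °C, which is < 30 °C, so it is Category FL (Flammable Liquid).
Self-accelerating decomposition temperature 22.6 °C meets the Category SR criterion (Self-Reactive), so the blowing-agent compound is Category SR.
Lamp oil: flash point 20 °C < 30 °C → Category FL (Flammable Liquid).
Total Category FL: (three 4.42 L containers = 13.26 L) + 20 L = 33.26 L.
33.26 L > 25 L (ocean vessel limit, Category FL) — over the limit.
Category SR quantity: two 2.28 kg packs = 4.56 kg.
4.56 kg is within the ocean vessel limit of 5 kg for Category SR.

No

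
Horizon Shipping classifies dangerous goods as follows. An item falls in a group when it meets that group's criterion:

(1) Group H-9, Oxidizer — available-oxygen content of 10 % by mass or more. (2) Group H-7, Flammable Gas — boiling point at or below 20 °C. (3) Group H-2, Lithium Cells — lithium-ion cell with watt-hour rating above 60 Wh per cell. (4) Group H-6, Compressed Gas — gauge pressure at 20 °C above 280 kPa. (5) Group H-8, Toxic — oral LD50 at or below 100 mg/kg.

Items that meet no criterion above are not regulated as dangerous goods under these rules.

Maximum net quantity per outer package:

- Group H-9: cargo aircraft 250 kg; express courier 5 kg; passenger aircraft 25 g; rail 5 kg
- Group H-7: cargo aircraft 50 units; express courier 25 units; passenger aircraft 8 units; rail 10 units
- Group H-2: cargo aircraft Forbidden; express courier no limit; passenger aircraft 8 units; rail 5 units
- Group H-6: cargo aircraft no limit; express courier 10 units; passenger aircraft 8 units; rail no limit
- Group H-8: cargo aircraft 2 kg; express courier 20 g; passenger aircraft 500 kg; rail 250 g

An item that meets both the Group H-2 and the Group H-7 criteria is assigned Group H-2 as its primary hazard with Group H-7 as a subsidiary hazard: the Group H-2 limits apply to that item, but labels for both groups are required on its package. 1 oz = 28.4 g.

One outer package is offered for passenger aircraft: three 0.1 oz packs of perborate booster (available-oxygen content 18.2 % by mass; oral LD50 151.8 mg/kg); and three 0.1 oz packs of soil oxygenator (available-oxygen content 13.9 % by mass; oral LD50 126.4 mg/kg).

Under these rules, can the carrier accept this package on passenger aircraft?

Perborate booster: available-oxygen content 18.2 % by mass ≥ 10 % by mass → Group H-9 (Oxidizer).
With available-oxygen content 13.9 % by mass (≥ 10 % by mass), the soil oxygenator falls in Group H-9.
Group H-9 net quantity: (three 0.1 oz packs = 8.52 g) + (three 0.1 oz packs = 8.52 g) = 17.04 g.
17.04 g ≤ 25 g (passenger aircraft limit, Group H-9) — within limit.

Yes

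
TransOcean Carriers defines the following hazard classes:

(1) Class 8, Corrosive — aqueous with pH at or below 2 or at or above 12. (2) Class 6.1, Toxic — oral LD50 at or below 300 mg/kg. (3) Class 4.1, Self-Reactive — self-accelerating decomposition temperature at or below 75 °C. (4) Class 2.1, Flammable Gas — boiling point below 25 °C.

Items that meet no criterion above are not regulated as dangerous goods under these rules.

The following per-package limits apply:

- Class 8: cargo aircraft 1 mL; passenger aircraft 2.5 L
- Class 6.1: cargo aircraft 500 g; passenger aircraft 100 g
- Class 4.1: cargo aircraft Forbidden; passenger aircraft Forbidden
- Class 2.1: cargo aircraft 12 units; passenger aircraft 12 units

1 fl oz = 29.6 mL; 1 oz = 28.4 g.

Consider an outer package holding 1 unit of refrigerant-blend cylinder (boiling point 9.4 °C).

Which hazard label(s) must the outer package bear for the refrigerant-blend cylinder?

Class 2.1

With boiling point 9.4 °C (< 25 °C), the refrigerant-blend cylinder falls in Class 2.1.
Only the Class 2.1 label is required.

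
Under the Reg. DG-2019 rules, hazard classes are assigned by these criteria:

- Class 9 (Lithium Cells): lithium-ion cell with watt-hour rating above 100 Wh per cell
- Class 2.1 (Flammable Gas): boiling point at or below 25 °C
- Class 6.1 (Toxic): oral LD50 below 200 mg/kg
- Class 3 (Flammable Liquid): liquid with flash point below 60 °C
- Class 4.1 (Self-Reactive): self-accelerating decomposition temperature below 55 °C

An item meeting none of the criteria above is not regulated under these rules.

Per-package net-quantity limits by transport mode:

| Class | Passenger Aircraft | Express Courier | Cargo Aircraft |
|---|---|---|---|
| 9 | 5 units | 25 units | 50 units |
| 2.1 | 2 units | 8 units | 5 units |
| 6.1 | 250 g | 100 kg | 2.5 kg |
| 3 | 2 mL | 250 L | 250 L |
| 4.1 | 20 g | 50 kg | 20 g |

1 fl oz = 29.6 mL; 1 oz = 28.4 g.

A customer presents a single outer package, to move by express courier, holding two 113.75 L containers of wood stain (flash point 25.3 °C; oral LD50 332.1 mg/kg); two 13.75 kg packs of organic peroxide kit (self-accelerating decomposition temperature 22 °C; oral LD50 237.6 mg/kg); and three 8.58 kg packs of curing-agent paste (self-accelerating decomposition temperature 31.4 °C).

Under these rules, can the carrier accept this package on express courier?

No

Flash point 25.3 °C meets the Class 3 criterion (Flammable Liquid), so the wood stain is Class 3.
The organic peroxide kit has self-accelerating decomposition temperature 22 °C, which is < 55 °C, so it is Class 4.1 (Self-Reactive).
With self-accelerating decomposition temperature 31.4 °C (< 55 °C), the curing-agent paste falls in Class 4.1.
Total Class 4.1: (two 13.75 kg packs = 27.5 kg) + (three 8.58 kg packs = 25.74 kg) = 53.24 kg.
That exceeds the Class 4.1 express courier limit of 50 kg.
Class 3 quantity: two 113.75 L containers = 227.5 L.
227.5 L ≤ 250 L (express courier limit, Class 3) — within limit.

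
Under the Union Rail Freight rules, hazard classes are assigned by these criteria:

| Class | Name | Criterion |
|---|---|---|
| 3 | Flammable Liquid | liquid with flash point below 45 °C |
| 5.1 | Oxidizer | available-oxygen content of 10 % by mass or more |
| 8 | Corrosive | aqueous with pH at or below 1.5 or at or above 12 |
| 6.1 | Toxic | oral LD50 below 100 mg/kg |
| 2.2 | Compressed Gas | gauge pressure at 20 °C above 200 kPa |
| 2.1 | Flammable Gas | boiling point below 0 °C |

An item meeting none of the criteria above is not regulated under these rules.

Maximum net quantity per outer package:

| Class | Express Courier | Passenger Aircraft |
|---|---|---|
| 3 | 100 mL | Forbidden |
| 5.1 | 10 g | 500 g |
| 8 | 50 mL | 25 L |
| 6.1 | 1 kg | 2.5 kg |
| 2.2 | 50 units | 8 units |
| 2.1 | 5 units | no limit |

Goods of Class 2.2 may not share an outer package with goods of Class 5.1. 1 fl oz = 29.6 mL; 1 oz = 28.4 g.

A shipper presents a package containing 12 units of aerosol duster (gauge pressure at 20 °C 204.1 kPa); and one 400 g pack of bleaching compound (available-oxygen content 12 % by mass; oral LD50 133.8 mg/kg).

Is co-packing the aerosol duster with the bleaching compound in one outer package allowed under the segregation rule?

No

The aerosol duster has gauge pressure at 20 °C 204.1 kPa, which is > 200 kPa, so it is Class 2.2 (Compressed Gas).
Bleaching compound: available-oxygen content 12 % by mass ≥ 10 % by mass → Class 5.1 (Oxidizer).
Class 2.2 and Class 5.1 may not share an outer package.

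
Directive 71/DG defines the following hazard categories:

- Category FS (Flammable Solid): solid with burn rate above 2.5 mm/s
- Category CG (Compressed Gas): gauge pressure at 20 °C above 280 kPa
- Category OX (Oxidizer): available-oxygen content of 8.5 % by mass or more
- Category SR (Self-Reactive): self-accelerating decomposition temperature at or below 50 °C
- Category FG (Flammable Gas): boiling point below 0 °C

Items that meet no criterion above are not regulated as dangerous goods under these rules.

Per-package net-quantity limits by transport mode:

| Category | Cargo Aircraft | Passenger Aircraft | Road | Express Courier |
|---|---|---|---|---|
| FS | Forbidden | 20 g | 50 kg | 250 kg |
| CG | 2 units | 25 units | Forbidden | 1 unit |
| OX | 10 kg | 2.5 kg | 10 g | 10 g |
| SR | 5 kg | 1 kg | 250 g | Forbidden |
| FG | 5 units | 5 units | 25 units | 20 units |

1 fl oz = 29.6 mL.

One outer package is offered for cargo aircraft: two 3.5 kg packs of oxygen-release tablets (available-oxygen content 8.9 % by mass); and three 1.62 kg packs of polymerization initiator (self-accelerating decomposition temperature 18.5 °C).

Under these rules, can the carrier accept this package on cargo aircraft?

Oxygen-release tablets: available-oxygen content 8.9 % by mass ≥ 8.5 % by mass → Category OX (Oxidizer).
Self-accelerating decomposition temperature 18.5 °C meets the Category SR criterion (Self-Reactive), so the polymerization initiator is Category SR.
Category SR quantity: three 1.62 kg packs = 4.86 kg.
That is within the Category SR cargo aircraft limit of 5 kg.
Category OX quantity: two 3.5 kg packs = 7 kg.
7 kg is within the cargo aircraft limit of 10 kg for Category OX.
Every hazard category is within its cargo aircraft limit and no segregation rule is violated.

Yes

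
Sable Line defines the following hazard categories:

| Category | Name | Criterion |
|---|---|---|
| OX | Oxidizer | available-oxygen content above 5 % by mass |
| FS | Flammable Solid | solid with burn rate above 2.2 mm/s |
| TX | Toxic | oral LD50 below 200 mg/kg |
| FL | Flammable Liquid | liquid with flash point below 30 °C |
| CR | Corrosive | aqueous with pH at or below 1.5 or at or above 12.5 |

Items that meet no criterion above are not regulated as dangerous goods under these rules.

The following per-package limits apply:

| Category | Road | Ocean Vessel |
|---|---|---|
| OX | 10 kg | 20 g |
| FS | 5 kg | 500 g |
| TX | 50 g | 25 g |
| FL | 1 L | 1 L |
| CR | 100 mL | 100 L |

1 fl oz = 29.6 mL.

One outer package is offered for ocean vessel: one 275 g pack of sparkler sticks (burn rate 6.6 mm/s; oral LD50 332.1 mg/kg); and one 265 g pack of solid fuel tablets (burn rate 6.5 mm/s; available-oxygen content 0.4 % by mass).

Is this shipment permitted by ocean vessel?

No

With burn rate 6.6 mm/s (> 2.2 mm/s), the sparkler sticks fall in Category FS.
Solid fuel tablets: burn rate 6.5 mm/s > 2.2 mm/s → Category FS (Flammable Solid).
Total Category FS: 275 g + 265 g = 540 g.
That exceeds the Category FS ocean vessel limit of 500 g.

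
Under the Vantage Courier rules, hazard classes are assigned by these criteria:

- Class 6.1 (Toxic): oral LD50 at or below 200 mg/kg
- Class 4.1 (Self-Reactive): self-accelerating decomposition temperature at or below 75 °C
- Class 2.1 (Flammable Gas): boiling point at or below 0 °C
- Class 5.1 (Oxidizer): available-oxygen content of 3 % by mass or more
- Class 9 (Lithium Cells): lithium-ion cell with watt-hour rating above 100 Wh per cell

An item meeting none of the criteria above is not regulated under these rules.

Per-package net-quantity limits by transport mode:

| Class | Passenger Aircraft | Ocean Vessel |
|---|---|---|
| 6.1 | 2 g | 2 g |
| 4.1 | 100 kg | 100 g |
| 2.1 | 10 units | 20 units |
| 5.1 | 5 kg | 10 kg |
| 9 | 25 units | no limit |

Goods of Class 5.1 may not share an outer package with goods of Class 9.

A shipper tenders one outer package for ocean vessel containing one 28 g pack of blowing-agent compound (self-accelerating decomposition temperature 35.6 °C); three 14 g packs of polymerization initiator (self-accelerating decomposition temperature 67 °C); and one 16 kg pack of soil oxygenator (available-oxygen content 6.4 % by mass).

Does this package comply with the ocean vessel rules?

Blowing-agent compound: self-accelerating decomposition temperature 35.6 °C ≤ 75 °C → Class 4.1 (Self-Reactive).
Polymerization initiator: self-accelerating decomposition temperature 67 °C ≤ 75 °C → Class 4.1 (Self-Reactive).
Soil oxygenator: available-oxygen content 6.4 % by mass ≥ 3 % by mass → Class 5.1 (Oxidizer).
Total Class 4.1: 28 g + (three 14 g packs = 42 g) = 70 g.
70 g is within the ocean vessel limit of 100 g for Class 4.1.
Class 5.1 quantity: 16 kg.
16 kg > 10 kg (ocean vessel limit, Class 5.1) — over the limit.
The segregation rule (Class 5.1 with Class 9) does not apply to Class 4.1 with Class 5.1.

No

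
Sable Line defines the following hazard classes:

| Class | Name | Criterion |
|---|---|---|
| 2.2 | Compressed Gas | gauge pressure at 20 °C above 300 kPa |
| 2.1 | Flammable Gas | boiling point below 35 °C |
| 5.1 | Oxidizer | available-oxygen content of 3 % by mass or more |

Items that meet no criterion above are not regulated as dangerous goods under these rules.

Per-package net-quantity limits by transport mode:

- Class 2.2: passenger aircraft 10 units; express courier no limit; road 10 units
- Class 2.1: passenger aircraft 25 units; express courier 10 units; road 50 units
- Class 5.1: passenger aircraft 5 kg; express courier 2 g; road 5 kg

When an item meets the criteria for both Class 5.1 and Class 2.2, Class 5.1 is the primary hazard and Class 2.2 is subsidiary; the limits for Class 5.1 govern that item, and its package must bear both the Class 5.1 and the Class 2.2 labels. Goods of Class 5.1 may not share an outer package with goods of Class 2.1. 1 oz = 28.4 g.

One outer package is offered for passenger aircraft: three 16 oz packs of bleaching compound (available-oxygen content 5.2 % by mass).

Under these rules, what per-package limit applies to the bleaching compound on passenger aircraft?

5 kg

With available-oxygen content 5.2 % by mass (≥ 3 % by mass), the bleaching compound falls in Class 5.1.
The passenger aircraft limit for Class 5.1 is 5 kg.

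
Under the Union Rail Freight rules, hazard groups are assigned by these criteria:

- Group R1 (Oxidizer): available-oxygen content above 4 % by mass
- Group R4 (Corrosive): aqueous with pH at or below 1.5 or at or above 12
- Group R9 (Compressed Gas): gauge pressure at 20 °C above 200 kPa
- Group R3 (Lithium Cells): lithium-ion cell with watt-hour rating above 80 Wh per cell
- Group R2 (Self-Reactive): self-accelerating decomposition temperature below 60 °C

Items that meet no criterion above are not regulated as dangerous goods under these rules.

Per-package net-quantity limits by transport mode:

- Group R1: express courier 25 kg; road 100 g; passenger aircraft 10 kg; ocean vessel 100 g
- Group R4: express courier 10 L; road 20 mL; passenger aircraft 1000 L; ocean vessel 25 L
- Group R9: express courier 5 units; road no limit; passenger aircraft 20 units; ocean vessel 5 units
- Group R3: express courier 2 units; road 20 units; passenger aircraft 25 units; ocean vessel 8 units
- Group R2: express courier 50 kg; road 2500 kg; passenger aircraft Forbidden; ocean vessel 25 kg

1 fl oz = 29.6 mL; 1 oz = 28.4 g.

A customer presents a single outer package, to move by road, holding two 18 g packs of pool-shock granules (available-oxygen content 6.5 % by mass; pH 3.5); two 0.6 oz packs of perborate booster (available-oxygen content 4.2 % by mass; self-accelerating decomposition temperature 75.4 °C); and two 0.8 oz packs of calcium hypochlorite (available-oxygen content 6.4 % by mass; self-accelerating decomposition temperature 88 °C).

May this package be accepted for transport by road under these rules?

Available-oxygen content 6.5 % by mass meets the Group R1 criterion (Oxidizer), so the pool-shock granules are Group R1.
With available-oxygen content 4.2 % by mass (> 4 % by mass), the perborate booster falls in Group R1.
The calcium hypochlorite has available-oxygen content 6.4 % by mass, which is > 4 % by mass, so it is Group R1 (Oxidizer).
Total Group R1: (two 18 g packs = 36 g) + (two 0.6 oz packs = 34.08 g) + (two 0.8 oz packs = 45.44 g) = 115.52 g.
115.52 g exceeds the road limit of 100 g for Group R1.

No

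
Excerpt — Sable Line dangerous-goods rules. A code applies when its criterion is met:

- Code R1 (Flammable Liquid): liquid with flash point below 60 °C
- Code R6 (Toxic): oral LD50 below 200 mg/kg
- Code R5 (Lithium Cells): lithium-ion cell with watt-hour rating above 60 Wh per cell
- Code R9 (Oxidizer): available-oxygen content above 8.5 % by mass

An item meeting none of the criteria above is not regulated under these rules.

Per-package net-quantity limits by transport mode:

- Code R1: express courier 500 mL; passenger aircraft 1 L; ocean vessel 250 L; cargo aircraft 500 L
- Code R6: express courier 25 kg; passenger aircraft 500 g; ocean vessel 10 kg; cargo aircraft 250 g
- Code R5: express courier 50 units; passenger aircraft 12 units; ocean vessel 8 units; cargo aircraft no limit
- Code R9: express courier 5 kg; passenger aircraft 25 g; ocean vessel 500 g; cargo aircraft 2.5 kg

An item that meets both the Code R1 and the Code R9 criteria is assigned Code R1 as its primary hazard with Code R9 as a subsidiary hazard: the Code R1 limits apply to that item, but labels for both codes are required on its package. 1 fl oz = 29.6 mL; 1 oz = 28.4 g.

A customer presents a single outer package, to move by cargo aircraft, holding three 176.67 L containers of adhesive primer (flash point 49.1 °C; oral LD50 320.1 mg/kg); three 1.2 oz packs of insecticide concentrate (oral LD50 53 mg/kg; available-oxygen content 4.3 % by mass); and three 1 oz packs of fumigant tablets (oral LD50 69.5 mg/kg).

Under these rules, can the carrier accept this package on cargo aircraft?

Flash point 49.1 °C meets the Code R1 criterion (Flammable Liquid), so the adhesive primer is Code R1.
Oral LD50 53 mg/kg meets the Code R6 criterion (Toxic), so the insecticide concentrate is Code R6.
Fumigant tablets: oral LD50 69.5 mg/kg < 200 mg/kg → Code R6 (Toxic).
Total Code R6: (three 1.2 oz packs = 102.24 g) + (three 1 oz packs = 85.2 g) = 187.44 g.
187.44 g is within the cargo aircraft limit of 250 g for Code R6.
Code R1 quantity: three 176.67 L containers = 530.01 L.
That exceeds the Code R1 cargo aircraft limit of 500 L.

No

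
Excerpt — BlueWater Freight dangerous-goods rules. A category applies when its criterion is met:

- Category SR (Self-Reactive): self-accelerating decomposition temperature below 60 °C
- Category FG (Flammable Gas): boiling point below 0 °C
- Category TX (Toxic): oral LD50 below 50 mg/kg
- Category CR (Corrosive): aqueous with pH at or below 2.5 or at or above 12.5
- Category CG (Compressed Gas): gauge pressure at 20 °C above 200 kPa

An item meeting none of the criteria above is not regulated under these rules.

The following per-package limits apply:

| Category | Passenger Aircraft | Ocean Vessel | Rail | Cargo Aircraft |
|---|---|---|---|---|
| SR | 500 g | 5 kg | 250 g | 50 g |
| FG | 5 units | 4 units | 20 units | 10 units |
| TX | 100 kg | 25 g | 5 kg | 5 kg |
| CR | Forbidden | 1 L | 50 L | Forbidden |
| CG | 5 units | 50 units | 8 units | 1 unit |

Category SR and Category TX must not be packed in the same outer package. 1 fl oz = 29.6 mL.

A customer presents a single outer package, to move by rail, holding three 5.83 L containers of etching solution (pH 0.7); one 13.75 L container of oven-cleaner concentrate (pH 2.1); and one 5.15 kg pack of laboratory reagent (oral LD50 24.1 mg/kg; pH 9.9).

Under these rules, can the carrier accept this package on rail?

Etching solution: pH 0.7 ≤ 2.5 → Category CR (Corrosive).
pH 2.1 meets the Category CR criterion (Corrosive), so the oven-cleaner concentrate is Category CR.
The laboratory reagent has oral LD50 24.1 mg/kg, which is < 50 mg/kg, so it is Category TX (Toxic).
Total Category CR: (three 5.83 L containers = 17.49 L) + 13.75 L = 31.24 L.
31.24 L ≤ 50 L (rail limit, Category CR) — within limit.
Category TX quantity: 5.15 kg.
5.15 kg exceeds the rail limit of 5 kg for Category TX.
The segregation rule (Category SR with Category TX) does not apply to Category CR with Category TX.

No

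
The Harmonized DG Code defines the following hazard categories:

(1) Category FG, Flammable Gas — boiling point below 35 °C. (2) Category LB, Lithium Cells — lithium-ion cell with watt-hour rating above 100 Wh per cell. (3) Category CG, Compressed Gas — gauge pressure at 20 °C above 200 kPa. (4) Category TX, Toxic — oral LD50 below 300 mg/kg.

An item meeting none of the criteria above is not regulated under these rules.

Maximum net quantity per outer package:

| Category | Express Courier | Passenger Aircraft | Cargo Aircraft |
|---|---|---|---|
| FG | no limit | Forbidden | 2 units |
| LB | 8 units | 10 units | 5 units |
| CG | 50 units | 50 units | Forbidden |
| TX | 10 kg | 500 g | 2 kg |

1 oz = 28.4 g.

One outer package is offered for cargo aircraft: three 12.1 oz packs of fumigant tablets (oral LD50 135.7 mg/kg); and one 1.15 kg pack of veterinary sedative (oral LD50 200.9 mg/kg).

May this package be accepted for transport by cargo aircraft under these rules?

With oral LD50 135.7 mg/kg (< 300 mg/kg), the fumigant tablets fall in Category TX.
With oral LD50 200.9 mg/kg (< 300 mg/kg), the veterinary sedative falls in Category TX.
Total Category TX: (three 12.1 oz packs = 1030.92 g) + 1.15 kg = 2180.92 g.
That exceeds the Category TX cargo aircraft limit of 2 kg.

No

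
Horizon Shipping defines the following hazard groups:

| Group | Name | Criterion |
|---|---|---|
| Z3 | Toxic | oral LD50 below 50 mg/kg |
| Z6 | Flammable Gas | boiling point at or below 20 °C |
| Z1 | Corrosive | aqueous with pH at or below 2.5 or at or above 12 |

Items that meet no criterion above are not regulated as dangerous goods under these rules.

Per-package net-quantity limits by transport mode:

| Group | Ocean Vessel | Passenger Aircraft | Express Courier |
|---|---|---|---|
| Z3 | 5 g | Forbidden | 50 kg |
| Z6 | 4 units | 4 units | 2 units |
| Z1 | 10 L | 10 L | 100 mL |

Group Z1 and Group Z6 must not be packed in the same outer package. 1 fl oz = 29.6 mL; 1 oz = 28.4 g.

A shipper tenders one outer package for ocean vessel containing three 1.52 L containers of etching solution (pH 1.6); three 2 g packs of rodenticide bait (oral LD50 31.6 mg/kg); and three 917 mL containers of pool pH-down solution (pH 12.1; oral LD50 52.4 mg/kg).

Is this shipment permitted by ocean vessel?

No

With pH 1.6 (≤ 2.5), the etching solution falls in Group Z1.
Rodenticide bait: oral LD50 31.6 mg/kg < 50 mg/kg → Group Z3 (Toxic).
The pool pH-down solution has pH 12.1, which is ≥ 12, so it is Group Z1 (Corrosive).
Group Z3 quantity: three 2 g packs = 6 g.
6 g > 5 g (ocean vessel limit, Group Z3) — over the limit.
Group Z1 net quantity: (three 1.52 L containers = 4.56 L) + (three 917 mL containers = 2.751 L) = 7.311 L.
7.311 L is within the ocean vessel limit of 10 L for Group Z1.
The segregation rule (Group Z1 with Group Z6) does not apply to Group Z3 with Group Z1.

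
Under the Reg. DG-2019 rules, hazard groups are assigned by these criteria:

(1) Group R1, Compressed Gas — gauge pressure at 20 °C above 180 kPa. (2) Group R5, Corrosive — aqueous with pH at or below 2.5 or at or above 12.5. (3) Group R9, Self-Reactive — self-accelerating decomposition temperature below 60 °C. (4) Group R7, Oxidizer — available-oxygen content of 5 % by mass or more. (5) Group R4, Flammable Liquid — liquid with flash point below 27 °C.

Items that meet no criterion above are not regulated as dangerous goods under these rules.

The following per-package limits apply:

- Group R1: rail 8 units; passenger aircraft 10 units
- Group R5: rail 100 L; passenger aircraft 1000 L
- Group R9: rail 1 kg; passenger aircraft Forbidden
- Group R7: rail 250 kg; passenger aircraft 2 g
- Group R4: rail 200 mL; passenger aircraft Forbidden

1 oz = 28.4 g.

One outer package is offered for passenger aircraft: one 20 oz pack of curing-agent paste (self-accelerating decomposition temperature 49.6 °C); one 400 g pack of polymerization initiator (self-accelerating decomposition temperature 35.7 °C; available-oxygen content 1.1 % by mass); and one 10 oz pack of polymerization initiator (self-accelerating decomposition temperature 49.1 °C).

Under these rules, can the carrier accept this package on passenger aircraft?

No

With self-accelerating decomposition temperature 49.6 °C (< 60 °C), the curing-agent paste falls in Group R9.
Self-accelerating decomposition temperature 35.7 °C meets the Group R9 criterion (Self-Reactive), so the polymerization initiator is Group R9.
The polymerization initiator has self-accelerating decomposition temperature 49.1 °C, which is < 60 °C, so it is Group R9 (Self-Reactive).
Total Group R9: (one 20 oz pack = 568 g) + 400 g + (one 10 oz pack = 284 g) = 1.252 kg.
By passenger aircraft, Group R9 is Forbidden regardless of quantity.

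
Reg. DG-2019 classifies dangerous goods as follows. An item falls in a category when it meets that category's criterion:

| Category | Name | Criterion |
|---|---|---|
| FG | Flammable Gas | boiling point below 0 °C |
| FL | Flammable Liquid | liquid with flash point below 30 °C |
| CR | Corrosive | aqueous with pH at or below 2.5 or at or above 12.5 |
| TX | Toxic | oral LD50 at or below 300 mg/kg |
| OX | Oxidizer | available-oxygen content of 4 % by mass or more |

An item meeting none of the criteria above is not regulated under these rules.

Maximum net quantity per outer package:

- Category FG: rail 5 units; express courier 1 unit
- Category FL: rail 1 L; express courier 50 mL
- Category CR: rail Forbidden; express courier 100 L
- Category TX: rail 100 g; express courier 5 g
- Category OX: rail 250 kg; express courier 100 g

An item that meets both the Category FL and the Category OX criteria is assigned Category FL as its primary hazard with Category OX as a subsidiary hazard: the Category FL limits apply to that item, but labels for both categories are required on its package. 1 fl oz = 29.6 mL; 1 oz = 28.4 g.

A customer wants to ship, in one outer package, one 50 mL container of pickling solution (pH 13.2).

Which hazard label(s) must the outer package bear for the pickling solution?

Category CR

The pickling solution has pH 13.2, which is ≥ 12.5, so it is Category CR (Corrosive).
Only the Category CR label is required.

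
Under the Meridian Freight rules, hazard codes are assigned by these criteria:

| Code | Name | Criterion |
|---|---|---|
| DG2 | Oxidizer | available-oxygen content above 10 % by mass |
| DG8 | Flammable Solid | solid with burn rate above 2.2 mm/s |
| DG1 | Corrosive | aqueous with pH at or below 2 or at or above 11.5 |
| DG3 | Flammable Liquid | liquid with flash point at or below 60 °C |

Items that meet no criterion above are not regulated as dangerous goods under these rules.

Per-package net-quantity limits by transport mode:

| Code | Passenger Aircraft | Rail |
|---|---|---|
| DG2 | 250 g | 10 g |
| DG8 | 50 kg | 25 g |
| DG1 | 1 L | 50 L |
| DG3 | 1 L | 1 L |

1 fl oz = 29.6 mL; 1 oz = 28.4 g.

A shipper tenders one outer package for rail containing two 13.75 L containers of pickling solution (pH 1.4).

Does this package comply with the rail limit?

Yes

Pickling solution: pH 1.4 ≤ 2 → Code DG1 (Corrosive).
Code DG1 quantity: two 13.75 L containers = 27.5 L.
27.5 L ≤ 50 L (rail limit, Code DG1) — within limit.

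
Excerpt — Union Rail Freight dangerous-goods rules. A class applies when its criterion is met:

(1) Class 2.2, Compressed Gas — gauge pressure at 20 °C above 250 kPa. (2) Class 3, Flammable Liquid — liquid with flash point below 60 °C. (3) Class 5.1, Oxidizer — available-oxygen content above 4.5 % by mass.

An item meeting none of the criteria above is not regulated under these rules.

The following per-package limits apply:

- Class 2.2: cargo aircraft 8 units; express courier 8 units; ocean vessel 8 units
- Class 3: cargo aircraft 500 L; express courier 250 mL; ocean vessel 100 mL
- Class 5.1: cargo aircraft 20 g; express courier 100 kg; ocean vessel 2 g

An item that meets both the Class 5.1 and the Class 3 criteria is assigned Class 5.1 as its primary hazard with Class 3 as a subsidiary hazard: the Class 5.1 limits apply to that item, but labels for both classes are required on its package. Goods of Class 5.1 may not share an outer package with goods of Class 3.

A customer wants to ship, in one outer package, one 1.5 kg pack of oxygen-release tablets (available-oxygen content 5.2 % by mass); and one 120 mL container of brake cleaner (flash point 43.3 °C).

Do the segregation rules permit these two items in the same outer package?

Available-oxygen content 5.2 % by mass meets the Class 5.1 criterion (Oxidizer), so the oxygen-release tablets are Class 5.1.
With flash point 43.3 °C (< 60 °C), the brake cleaner falls in Class 3.
Class 5.1 and Class 3 may not share an outer package.

No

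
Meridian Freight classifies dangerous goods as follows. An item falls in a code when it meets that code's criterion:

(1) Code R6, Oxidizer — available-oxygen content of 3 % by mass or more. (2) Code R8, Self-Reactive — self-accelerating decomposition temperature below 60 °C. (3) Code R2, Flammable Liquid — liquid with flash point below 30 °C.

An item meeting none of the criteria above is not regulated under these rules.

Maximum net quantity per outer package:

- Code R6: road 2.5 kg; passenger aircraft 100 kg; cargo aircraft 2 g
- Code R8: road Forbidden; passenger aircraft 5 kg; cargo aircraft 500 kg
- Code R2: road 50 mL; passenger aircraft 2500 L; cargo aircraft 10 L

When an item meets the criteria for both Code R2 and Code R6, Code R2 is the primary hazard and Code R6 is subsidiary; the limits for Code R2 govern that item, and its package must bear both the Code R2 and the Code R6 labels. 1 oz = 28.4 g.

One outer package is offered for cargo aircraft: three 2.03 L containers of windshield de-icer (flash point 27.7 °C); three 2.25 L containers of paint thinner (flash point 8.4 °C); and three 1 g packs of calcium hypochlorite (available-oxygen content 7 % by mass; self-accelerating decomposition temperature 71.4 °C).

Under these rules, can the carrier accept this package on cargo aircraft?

No

With flash point 27.7 °C (< 30 °C), the windshield de-icer falls in Code R2.
Paint thinner: flash point 8.4 °C < 30 °C → Code R2 (Flammable Liquid).
The calcium hypochlorite has available-oxygen content 7 % by mass, which is ≥ 3 % by mass, so it is Code R6 (Oxidizer).
Code R2 net quantity: (three 2.03 L containers = 6.09 L) + (three 2.25 L containers = 6.75 L) = 12.84 L.
That exceeds the Code R2 cargo aircraft limit of 10 L.
Code R6 quantity: three 1 g packs = 3 g.
3 g > 2 g (cargo aircraft limit, Code R6) — over the limit.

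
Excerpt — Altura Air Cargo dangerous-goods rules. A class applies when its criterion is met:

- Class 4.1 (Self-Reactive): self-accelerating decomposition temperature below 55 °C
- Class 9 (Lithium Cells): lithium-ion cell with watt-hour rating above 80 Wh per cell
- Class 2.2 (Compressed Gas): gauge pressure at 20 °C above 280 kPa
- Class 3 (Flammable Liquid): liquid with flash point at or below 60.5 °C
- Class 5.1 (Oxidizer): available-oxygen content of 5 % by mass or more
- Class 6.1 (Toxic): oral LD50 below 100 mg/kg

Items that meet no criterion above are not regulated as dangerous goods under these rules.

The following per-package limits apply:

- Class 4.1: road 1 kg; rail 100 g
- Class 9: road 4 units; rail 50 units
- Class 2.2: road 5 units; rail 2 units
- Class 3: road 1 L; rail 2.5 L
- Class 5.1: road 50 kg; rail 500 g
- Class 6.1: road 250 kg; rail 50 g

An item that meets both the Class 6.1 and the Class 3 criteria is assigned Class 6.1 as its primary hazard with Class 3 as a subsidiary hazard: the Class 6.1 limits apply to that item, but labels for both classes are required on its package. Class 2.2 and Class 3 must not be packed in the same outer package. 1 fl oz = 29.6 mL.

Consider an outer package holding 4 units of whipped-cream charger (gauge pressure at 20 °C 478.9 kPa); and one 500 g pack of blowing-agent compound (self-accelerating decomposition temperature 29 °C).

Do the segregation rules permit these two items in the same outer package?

Yes

The whipped-cream charger has gauge pressure at 20 °C 478.9 kPa, which is > 280 kPa, so it is Class 2.2 (Compressed Gas).
Blowing-agent compound: self-accelerating decomposition temperature 29 °C < 55 °C → Class 4.1 (Self-Reactive).
No segregation rule bars Class 2.2 with Class 4.1.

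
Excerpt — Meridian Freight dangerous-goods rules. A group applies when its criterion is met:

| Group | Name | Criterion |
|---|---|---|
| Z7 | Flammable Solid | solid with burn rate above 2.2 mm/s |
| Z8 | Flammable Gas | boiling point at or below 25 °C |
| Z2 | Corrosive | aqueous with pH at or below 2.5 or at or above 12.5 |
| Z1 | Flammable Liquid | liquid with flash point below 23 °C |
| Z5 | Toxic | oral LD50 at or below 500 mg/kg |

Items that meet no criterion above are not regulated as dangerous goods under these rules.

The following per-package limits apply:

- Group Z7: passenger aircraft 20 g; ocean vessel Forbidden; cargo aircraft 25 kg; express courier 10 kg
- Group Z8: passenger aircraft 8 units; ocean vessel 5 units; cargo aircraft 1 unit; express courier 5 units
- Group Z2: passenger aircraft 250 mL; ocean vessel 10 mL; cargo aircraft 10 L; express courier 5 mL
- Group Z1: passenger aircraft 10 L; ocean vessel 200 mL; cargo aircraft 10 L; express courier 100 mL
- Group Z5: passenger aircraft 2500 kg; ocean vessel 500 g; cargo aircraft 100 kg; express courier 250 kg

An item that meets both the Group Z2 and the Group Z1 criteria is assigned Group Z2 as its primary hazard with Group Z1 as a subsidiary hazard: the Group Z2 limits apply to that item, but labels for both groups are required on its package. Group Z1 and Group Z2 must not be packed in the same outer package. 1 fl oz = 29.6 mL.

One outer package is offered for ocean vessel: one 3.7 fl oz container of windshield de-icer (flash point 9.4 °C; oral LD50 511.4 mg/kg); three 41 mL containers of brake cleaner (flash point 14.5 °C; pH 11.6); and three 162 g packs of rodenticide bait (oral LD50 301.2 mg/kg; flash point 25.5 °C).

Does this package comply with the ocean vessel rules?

Flash point 9.4 °C meets the Group Z1 criterion (Flammable Liquid), so the windshield de-icer is Group Z1.
The brake cleaner has flash point 14.5 °C, which is < 23 °C, so it is Group Z1 (Flammable Liquid).
The rodenticide bait has oral LD50 301.2 mg/kg, which is ≤ 500 mg/kg, so it is Group Z5 (Toxic).
Group Z1 net quantity: (one 3.7 fl oz container = 109.52 mL) + (three 41 mL containers = 123 mL) = 232.52 mL.
232.52 mL exceeds the ocean vessel limit of 200 mL for Group Z1.
Group Z5 quantity: three 162 g packs = 486 g.
486 g is within the ocean vessel limit of 500 g for Group Z5.
The segregation rule (Group Z1 with Group Z2) does not apply to Group Z1 with Group Z5.

No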